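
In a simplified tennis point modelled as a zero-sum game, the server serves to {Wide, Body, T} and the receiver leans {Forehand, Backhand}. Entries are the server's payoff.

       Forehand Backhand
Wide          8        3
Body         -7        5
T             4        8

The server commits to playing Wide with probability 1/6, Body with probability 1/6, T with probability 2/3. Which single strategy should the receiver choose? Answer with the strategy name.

If the receiver plays Forehand, the server's expected payoff is (1/6)·8 + (1/6)·(-7) + (2/3)·4 = 17/6.
If the receiver plays Backhand, the server's expected payoff is (1/6)·3 + (1/6)·5 + (2/3)·8 = 20/3.
The receiver minimizes the server's payoff; the smallest is 17/6, so the best response is Forehand.

Forehand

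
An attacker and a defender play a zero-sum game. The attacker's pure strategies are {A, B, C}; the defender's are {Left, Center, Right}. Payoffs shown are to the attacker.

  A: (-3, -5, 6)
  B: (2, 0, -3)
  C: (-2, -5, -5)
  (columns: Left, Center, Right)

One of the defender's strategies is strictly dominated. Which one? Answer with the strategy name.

Left

Center holds the attacker's payoff strictly below Left in every row: -5 < -3, 0 < 2, -5 < -2.
So Left is strictly dominated for the defender.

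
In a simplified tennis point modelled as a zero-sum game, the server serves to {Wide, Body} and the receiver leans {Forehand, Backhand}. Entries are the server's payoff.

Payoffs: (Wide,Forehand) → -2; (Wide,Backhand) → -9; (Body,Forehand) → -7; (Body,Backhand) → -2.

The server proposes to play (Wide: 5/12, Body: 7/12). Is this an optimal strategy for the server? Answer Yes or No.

Against Forehand this mix gives (5/12)·(-2) + (7/12)·(-7) = -59/12.
Against Backhand this mix gives (5/12)·(-9) + (7/12)·(-2) = -59/12.
All of the receiver's active replies (Forehand, Backhand) yield -59/12, and no column does worse for the server. The mix makes the receiver indifferent and guarantees -59/12, so it is optimal.

Yes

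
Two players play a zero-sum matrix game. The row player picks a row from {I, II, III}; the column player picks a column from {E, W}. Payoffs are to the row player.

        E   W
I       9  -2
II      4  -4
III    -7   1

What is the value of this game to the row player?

Row minima: I → -2, II → -4, III → -7; maximin = -2.
Column maxima: E → 9, W → 1; minimax = 1.
-2 ≠ 1, so there is no saddle point; optimal play is mixed.
II is strictly dominated by I, so the row player never plays it.
On the remaining 2×2 (I, III vs E, W):
Let the row player play I with probability p. Expected payoff against E: 9p + (-7)(1−p) = 16p − 7; against W: (-2)p + 1(1−p) = −3p + 1.
Setting these equal: 16p − 7 = −3p + 1 ⇒ 19p = 8 ⇒ p = 8/19, and the value is (16)·(8/19) − 7 = -5/19.
For the column player: with q = P(E), equating I's and III's payoffs gives 11q − 2 = −8q + 1 ⇒ q = 3/19.

-5/19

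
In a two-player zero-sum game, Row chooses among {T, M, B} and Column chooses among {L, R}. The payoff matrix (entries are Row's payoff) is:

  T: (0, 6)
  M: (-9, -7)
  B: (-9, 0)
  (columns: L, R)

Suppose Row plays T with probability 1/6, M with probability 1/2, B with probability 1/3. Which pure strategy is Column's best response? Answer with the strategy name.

L

If Column plays L, Row's expected payoff is (1/6)·0 + (1/2)·(-9) + (1/3)·(-9) = -15/2.
If Column plays R, Row's expected payoff is (1/6)·6 + (1/2)·(-7) + (1/3)·0 = -5/2.
Column minimizes Row's payoff; the smallest is -15/2, so the best response is L.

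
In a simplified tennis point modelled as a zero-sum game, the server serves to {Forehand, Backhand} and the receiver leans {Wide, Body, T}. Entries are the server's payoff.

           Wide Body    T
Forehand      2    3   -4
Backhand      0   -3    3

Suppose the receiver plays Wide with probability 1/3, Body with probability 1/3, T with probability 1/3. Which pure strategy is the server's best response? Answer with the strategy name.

Forehand

Expected payoff of Forehand: (1/3)·2 + (1/3)·3 + (1/3)·(-4) = 1/3.
Expected payoff of Backhand: (1/3)·0 + (1/3)·(-3) + (1/3)·3 = 0.
The largest is 1/3, so the server's best response is Forehand.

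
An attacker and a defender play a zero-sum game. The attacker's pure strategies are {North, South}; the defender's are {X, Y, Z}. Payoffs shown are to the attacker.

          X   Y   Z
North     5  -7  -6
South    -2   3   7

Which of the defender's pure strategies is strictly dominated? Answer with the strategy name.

Y holds the attacker's payoff strictly below Z in every row: -7 < -6, 3 < 7.
So Z is strictly dominated for the defender.

Z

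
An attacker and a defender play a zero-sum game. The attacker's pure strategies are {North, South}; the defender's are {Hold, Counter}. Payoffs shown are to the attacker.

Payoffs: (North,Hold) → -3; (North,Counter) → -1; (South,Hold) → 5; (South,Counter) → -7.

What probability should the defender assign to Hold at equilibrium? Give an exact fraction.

Row minima: North → -3, South → -7; maximin = -3.
Column maxima: Hold → 5, Counter → -1; minimax = -1.
-3 ≠ -1, so there is no saddle point; optimal play is mixed.
Let the attacker play North with probability p. Expected payoff against Hold: (-3)p + 5(1−p) = −8p + 5; against Counter: (-1)p + (-7)(1−p) = 6p − 7.
Setting these equal: −8p + 5 = 6p − 7 ⇒ −14p = -12 ⇒ p = 6/7, and the value is (-8)·(6/7) + 5 = -13/7.
For the defender: with q = P(Hold), equating North's and South's payoffs gives −2q − 1 = 12q − 7 ⇒ q = 3/7.

3/7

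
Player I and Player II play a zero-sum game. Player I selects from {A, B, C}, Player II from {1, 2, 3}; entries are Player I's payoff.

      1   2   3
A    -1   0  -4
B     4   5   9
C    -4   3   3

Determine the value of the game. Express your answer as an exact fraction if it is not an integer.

4

Row minima: A → -4, B → 4, C → -4; maximin = 4.
Column maxima: 1 → 4, 2 → 5, 3 → 9; minimax = 4.
Since maximin = minimax = 4, there is a saddle point and the value is 4.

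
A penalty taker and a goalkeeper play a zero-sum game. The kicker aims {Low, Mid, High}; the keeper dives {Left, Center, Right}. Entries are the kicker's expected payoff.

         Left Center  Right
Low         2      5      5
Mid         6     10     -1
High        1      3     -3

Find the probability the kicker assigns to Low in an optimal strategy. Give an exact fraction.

7/10

Row minima: Low → 2, Mid → -1, High → -3; maximin = 2.
Column maxima: Left → 6, Center → 10, Right → 5; minimax = 5.
2 ≠ 5, so there is no saddle point; optimal play is mixed.
High is strictly dominated by Low, so the kicker never plays it.
Center is strictly dominated by Left (it gives the kicker strictly more in every row), so the keeper never plays it.
On the remaining 2×2 (Low, Mid vs Left, Right):
Let the kicker play Low with probability p. Expected payoff against Left: 2p + 6(1−p) = −4p + 6; against Right: 5p + (-1)(1−p) = 6p − 1.
Setting these equal: −4p + 6 = 6p − 1 ⇒ −10p = -7 ⇒ p = 7/10, and the value is (-4)·(7/10) + 6 = 16/5.
For the keeper: with q = P(Left), equating Low's and Mid's payoffs gives −3q + 5 = 7q − 1 ⇒ q = 3/5.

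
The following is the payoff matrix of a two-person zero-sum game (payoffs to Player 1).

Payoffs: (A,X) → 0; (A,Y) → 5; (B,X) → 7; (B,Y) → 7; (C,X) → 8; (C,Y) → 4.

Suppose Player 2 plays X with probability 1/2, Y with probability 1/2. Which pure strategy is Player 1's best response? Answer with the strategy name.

Expected payoff of A: (1/2)·0 + (1/2)·5 = 5/2.
Expected payoff of B: (1/2)·7 + (1/2)·7 = 7.
Expected payoff of C: (1/2)·8 + (1/2)·4 = 6.
The largest is 7, so Player 1's best response is B.

B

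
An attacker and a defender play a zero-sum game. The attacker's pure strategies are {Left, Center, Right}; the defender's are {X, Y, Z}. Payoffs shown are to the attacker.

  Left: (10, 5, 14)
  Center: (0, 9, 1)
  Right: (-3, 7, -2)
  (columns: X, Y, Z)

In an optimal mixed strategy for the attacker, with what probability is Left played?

Row minima: Left → 5, Center → 0, Right → -3; maximin = 5.
Column maxima: X → 10, Y → 9, Z → 14; minimax = 9.
5 ≠ 9, so there is no saddle point; optimal play is mixed.
Right is strictly dominated by Center, so the attacker never plays it.
Z is strictly dominated by X (it gives the attacker strictly more in every row), so the defender never plays it.
On the remaining 2×2 (Left, Center vs X, Y):
Let the attacker play Left with probability p. Expected payoff against X: 10p + 0(1−p) = 10p; against Y: 5p + 9(1−p) = −4p + 9.
Setting these equal: 10p = −4p + 9 ⇒ 14p = 9 ⇒ p = 9/14, and the value is (10)·(9/14) = 45/7.
For the defender: with q = P(X), equating Left's and Center's payoffs gives 5q + 5 = −9q + 9 ⇒ q = 2/7.

9/14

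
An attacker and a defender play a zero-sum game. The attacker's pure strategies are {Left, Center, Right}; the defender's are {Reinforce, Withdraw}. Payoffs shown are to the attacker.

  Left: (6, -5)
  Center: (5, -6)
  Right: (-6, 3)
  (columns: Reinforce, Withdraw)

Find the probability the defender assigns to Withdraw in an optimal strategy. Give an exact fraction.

3/5

Row minima: Left → -5, Center → -6, Right → -6; maximin = -5.
Column maxima: Reinforce → 6, Withdraw → 3; minimax = 3.
-5 ≠ 3, so there is no saddle point; optimal play is mixed.
Center is strictly dominated by Left, so the attacker never plays it.
On the remaining 2×2 (Left, Right vs Reinforce, Withdraw):
Let the attacker play Left with probability p. Expected payoff against Reinforce: 6p + (-6)(1−p) = 12p − 6; against Withdraw: (-5)p + 3(1−p) = −8p + 3.
Setting these equal: 12p − 6 = −8p + 3 ⇒ 20p = 9 ⇒ p = 9/20, and the value is (12)·(9/20) − 6 = -3/5.
For the defender: with q = P(Reinforce), equating Left's and Right's payoffs gives 11q − 5 = −9q + 3 ⇒ q = 2/5.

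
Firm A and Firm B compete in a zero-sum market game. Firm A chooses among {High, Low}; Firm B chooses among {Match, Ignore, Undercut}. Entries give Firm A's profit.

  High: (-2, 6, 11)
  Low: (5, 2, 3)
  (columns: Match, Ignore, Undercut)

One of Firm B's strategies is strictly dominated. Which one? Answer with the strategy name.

Undercut

Ignore holds Firm A's payoff strictly below Undercut in every row: 6 < 11, 2 < 3.
So Undercut is strictly dominated for Firm B.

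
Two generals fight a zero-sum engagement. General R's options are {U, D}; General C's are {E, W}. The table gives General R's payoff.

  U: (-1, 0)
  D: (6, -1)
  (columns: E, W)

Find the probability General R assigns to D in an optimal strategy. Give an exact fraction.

1/8

Row minima: U → -1, D → -1; maximin = -1.
Column maxima: E → 6, W → 0; minimax = 0.
-1 ≠ 0, so there is no saddle point; optimal play is mixed.
Let General R play U with probability p. Expected payoff against E: (-1)p + 6(1−p) = −7p + 6; against W: 0p + (-1)(1−p) = p − 1.
Setting these equal: −7p + 6 = p − 1 ⇒ −8p = -7 ⇒ p = 7/8, and the value is (-7)·(7/8) + 6 = -1/8.
For General C: with q = P(E), equating U's and D's payoffs gives −q = 7q − 1 ⇒ q = 1/8.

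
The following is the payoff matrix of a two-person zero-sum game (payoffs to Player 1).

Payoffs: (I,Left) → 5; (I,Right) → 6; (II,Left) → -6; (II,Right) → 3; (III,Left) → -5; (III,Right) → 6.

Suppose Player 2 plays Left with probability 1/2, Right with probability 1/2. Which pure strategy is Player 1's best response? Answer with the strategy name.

I

Expected payoff of I: (1/2)·5 + (1/2)·6 = 11/2.
Expected payoff of II: (1/2)·(-6) + (1/2)·3 = -3/2.
Expected payoff of III: (1/2)·(-5) + (1/2)·6 = 1/2.
The largest is 11/2, so Player 1's best response is I.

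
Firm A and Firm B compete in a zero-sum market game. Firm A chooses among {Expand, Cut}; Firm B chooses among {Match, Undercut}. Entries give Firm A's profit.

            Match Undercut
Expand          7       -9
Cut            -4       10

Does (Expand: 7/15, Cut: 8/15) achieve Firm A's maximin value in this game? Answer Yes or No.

Yes

Against Match this mix gives (7/15)·7 + (8/15)·(-4) = 17/15.
Against Undercut this mix gives (7/15)·(-9) + (8/15)·10 = 17/15.
All of Firm B's active replies (Match, Undercut) yield 17/15, and no column does worse for Firm A. The mix makes Firm B indifferent and guarantees 17/15, so it is optimal.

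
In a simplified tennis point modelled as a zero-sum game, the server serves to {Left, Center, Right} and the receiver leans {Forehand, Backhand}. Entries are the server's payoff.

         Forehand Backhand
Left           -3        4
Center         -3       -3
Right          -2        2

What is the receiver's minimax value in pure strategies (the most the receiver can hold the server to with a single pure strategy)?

Column maxima: Forehand → -2, Backhand → 4.
The smallest of these is -2.

-2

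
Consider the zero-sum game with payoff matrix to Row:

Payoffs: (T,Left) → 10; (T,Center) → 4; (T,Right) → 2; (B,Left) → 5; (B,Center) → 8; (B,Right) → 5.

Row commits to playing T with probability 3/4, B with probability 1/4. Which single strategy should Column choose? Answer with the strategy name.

Right

If Column plays Left, Row's expected payoff is (3/4)·10 + (1/4)·5 = 35/4.
If Column plays Center, Row's expected payoff is (3/4)·4 + (1/4)·8 = 5.
If Column plays Right, Row's expected payoff is (3/4)·2 + (1/4)·5 = 11/4.
Column minimizes Row's payoff; the smallest is 11/4, so the best response is Right.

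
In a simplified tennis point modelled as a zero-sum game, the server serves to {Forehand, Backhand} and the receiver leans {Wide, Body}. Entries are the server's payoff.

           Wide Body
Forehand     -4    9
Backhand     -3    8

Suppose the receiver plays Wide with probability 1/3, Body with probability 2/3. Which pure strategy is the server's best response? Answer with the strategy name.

Expected payoff of Forehand: (1/3)·(-4) + (2/3)·9 = 14/3.
Expected payoff of Backhand: (1/3)·(-3) + (2/3)·8 = 13/3.
The largest is 14/3, so the server's best response is Forehand.

Forehand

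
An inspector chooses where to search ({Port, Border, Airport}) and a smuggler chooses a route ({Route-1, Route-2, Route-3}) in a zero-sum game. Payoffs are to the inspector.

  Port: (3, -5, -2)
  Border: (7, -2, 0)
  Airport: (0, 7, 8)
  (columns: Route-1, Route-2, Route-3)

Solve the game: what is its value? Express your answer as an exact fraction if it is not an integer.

49/16

Row minima: Port → -5, Border → -2, Airport → 0; maximin = 0.
Column maxima: Route-1 → 7, Route-2 → 7, Route-3 → 8; minimax = 7.
0 ≠ 7, so there is no saddle point; optimal play is mixed.
Port is strictly dominated by Border, so the inspector never plays it.
Route-3 is strictly dominated by Route-2 (it gives the inspector strictly more in every row), so the smuggler never plays it.
On the remaining 2×2 (Border, Airport vs Route-1, Route-2):
Let the inspector play Border with probability p. Expected payoff against Route-1: 7p + 0(1−p) = 7p; against Route-2: (-2)p + 7(1−p) = −9p + 7.
Setting these equal: 7p = −9p + 7 ⇒ 16p = 7 ⇒ p = 7/16, and the value is (7)·(7/16) = 49/16.
For the smuggler: with q = P(Route-1), equating Border's and Airport's payoffs gives 9q − 2 = −7q + 7 ⇒ q = 9/16.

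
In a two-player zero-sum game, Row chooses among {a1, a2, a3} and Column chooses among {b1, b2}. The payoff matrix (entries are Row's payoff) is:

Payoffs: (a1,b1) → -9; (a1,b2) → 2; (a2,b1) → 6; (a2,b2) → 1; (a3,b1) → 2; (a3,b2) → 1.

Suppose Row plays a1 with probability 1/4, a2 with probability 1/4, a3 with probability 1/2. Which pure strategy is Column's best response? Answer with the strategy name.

b1

If Column plays b1, Row's expected payoff is (1/4)·(-9) + (1/4)·6 + (1/2)·2 = 1/4.
If Column plays b2, Row's expected payoff is (1/4)·2 + (1/4)·1 + (1/2)·1 = 5/4.
Column minimizes Row's payoff; the smallest is 1/4, so the best response is b1.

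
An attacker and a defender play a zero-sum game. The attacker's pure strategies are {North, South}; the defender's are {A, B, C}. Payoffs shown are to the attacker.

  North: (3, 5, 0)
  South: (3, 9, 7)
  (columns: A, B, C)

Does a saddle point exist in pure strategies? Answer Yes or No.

Row minima: North → 0, South → 3; maximin = 3.
Column maxima: A → 3, B → 9, C → 7; minimax = 3.
maximin = minimax = 3, so a saddle point exists.

Yes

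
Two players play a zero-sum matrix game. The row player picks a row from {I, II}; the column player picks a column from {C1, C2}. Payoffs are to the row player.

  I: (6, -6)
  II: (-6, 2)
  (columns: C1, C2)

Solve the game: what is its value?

Row minima: I → -6, II → -6; maximin = -6.
Column maxima: C1 → 6, C2 → 2; minimax = 2.
-6 ≠ 2, so there is no saddle point; optimal play is mixed.
Let the row player play I with probability p. Expected payoff against C1: 6p + (-6)(1−p) = 12p − 6; against C2: (-6)p + 2(1−p) = −8p + 2.
Setting these equal: 12p − 6 = −8p + 2 ⇒ 20p = 8 ⇒ p = 2/5, and the value is (12)·(2/5) − 6 = -6/5.
For the column player: with q = P(C1), equating I's and II's payoffs gives 12q − 6 = −8q + 2 ⇒ q = 2/5.

-6/5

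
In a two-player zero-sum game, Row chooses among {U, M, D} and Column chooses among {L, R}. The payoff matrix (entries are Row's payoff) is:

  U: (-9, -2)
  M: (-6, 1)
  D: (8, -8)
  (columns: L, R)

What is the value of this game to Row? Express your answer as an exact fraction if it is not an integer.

Row minima: U → -9, M → -6, D → -8; maximin = -6.
Column maxima: L → 8, R → 1; minimax = 1.
-6 ≠ 1, so there is no saddle point; optimal play is mixed.
U is strictly dominated by M, so Row never plays it.
On the remaining 2×2 (M, D vs L, R):
Let Row play M with probability p. Expected payoff against L: (-6)p + 8(1−p) = −14p + 8; against R: 1p + (-8)(1−p) = 9p − 8.
Setting these equal: −14p + 8 = 9p − 8 ⇒ −23p = -16 ⇒ p = 16/23, and the value is (-14)·(16/23) + 8 = -40/23.
For Column: with q = P(L), equating M's and D's payoffs gives −7q + 1 = 16q − 8 ⇒ q = 9/23.

-40/23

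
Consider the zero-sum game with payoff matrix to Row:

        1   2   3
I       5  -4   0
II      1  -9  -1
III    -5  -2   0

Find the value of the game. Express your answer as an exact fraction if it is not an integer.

Row minima: I → -4, II → -9, III → -5; maximin = -4.
Column maxima: 1 → 5, 2 → -2, 3 → 0; minimax = -2.
-4 ≠ -2, so there is no saddle point; optimal play is mixed.
II is strictly dominated by I, so Row never plays it.
3 is strictly dominated by 2 (it gives Row strictly more in every row), so Column never plays it.
On the remaining 2×2 (I, III vs 1, 2):
Let Row play I with probability p. Expected payoff against 1: 5p + (-5)(1−p) = 10p − 5; against 2: (-4)p + (-2)(1−p) = −2p − 2.
Setting these equal: 10p − 5 = −2p − 2 ⇒ 12p = 3 ⇒ p = 1/4, and the value is (10)·(1/4) − 5 = -5/2.
For Column: with q = P(1), equating I's and III's payoffs gives 9q − 4 = −3q − 2 ⇒ q = 1/6.

-5/2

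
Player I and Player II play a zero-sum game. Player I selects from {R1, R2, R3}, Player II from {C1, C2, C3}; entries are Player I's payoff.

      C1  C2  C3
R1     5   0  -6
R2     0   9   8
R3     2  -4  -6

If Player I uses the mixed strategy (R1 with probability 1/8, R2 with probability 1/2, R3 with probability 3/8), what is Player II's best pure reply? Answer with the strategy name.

If Player II plays C1, Player I's expected payoff is (1/8)·5 + (1/2)·0 + (3/8)·2 = 11/8.
If Player II plays C2, Player I's expected payoff is (1/8)·0 + (1/2)·9 + (3/8)·(-4) = 3.
If Player II plays C3, Player I's expected payoff is (1/8)·(-6) + (1/2)·8 + (3/8)·(-6) = 1.
Player II minimizes Player I's payoff; the smallest is 1, so the best response is C3.

C3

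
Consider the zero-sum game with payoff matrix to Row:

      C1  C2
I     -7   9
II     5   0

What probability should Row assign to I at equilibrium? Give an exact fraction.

5/21

Row minima: I → -7, II → 0; maximin = 0.
Column maxima: C1 → 5, C2 → 9; minimax = 5.
0 ≠ 5, so there is no saddle point; optimal play is mixed.
Let Row play I with probability p. Expected payoff against C1: (-7)p + 5(1−p) = −12p + 5; against C2: 9p + 0(1−p) = 9p.
Setting these equal: −12p + 5 = 9p ⇒ −21p = -5 ⇒ p = 5/21, and the value is (-12)·(5/21) + 5 = 15/7.
For Column: with q = P(C1), equating I's and II's payoffs gives −16q + 9 = 5q ⇒ q = 3/7.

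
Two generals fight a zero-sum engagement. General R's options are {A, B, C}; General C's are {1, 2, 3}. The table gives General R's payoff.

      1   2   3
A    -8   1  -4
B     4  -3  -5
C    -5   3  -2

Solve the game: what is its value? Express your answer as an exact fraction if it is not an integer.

-11/4

Row minima: A → -8, B → -5, C → -5; maximin = -5.
Column maxima: 1 → 4, 2 → 3, 3 → -2; minimax = -2.
-5 ≠ -2, so there is no saddle point; optimal play is mixed.
A is strictly dominated by C, so General R never plays it.
2 is strictly dominated by 3 (it gives General R strictly more in every row), so General C never plays it.
On the remaining 2×2 (B, C vs 1, 3):
Let General R play B with probability p. Expected payoff against 1: 4p + (-5)(1−p) = 9p − 5; against 3: (-5)p + (-2)(1−p) = −3p − 2.
Setting these equal: 9p − 5 = −3p − 2 ⇒ 12p = 3 ⇒ p = 1/4, and the value is (9)·(1/4) − 5 = -11/4.
For General C: with q = P(1), equating B's and C's payoffs gives 9q − 5 = −3q − 2 ⇒ q = 1/4.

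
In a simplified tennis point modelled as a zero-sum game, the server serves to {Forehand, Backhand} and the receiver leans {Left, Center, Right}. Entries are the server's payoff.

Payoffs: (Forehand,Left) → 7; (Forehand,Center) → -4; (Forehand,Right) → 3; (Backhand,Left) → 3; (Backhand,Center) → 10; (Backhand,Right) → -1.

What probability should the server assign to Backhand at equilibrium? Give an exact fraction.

Row minima: Forehand → -4, Backhand → -1; maximin = -1.
Column maxima: Left → 7, Center → 10, Right → 3; minimax = 3.
-1 ≠ 3, so there is no saddle point; optimal play is mixed.
Left is strictly dominated by Right (it gives the server strictly more in every row), so the receiver never plays it.
On the remaining 2×2 (Forehand, Backhand vs Center, Right):
Let the server play Forehand with probability p. Expected payoff against Center: (-4)p + 10(1−p) = −14p + 10; against Right: 3p + (-1)(1−p) = 4p − 1.
Setting these equal: −14p + 10 = 4p − 1 ⇒ −18p = -11 ⇒ p = 11/18, and the value is (-14)·(11/18) + 10 = 13/9.
For the receiver: with q = P(Center), equating Forehand's and Backhand's payoffs gives −7q + 3 = 11q − 1 ⇒ q = 2/9.

7/18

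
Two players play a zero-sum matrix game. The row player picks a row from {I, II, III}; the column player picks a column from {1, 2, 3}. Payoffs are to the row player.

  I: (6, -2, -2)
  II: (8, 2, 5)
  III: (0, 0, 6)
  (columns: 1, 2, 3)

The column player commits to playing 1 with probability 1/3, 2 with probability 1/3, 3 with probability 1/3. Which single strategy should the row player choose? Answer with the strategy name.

II

Expected payoff of I: (1/3)·6 + (1/3)·(-2) + (1/3)·(-2) = 2/3.
Expected payoff of II: (1/3)·8 + (1/3)·2 + (1/3)·5 = 5.
Expected payoff of III: (1/3)·0 + (1/3)·0 + (1/3)·6 = 2.
The largest is 5, so the row player's best response is II.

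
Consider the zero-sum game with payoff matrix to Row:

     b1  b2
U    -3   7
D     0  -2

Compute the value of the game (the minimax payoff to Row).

-1/2

Row minima: U → -3, D → -2; maximin = -2.
Column maxima: b1 → 0, b2 → 7; minimax = 0.
-2 ≠ 0, so there is no saddle point; optimal play is mixed.
Let Row play U with probability p. Expected payoff against b1: (-3)p + 0(1−p) = −3p; against b2: 7p + (-2)(1−p) = 9p − 2.
Setting these equal: −3p = 9p − 2 ⇒ −12p = -2 ⇒ p = 1/6, and the value is (-3)·(1/6) = -1/2.
For Column: with q = P(b1), equating U's and D's payoffs gives −10q + 7 = 2q − 2 ⇒ q = 3/4.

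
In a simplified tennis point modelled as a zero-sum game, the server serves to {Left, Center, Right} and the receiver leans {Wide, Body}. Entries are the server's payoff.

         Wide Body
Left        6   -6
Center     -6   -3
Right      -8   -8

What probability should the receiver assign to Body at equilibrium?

4/5

Row minima: Left → -6, Center → -6, Right → -8; maximin = -6.
Column maxima: Wide → 6, Body → -3; minimax = -3.
-6 ≠ -3, so there is no saddle point; optimal play is mixed.
Right is strictly dominated by Left, so the server never plays it.
On the remaining 2×2 (Left, Center vs Wide, Body):
Let the server play Left with probability p. Expected payoff against Wide: 6p + (-6)(1−p) = 12p − 6; against Body: (-6)p + (-3)(1−p) = −3p − 3.
Setting these equal: 12p − 6 = −3p − 3 ⇒ 15p = 3 ⇒ p = 1/5, and the value is (12)·(1/5) − 6 = -18/5.
For the receiver: with q = P(Wide), equating Left's and Center's payoffs gives 12q − 6 = −3q − 3 ⇒ q = 1/5.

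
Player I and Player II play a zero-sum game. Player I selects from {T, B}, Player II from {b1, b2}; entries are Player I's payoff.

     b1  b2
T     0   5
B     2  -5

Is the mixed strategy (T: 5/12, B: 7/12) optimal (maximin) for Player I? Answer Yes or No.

No

Against b1 this mix gives (5/12)·0 + (7/12)·2 = 7/6.
Against b2 this mix gives (5/12)·5 + (7/12)·(-5) = -5/6.
Player II will play b2, holding Player I to -5/6. Shifting weight toward the row that does better against b2 would raise this floor (the equalizing mix achieves 5/6 against both b2 and b1), so the proposed strategy is not optimal.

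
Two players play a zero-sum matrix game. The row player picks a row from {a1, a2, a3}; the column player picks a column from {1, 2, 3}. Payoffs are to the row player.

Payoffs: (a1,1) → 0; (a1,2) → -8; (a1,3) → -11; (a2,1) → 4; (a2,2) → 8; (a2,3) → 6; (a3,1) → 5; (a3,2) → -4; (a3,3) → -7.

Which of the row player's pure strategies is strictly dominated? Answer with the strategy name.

a1

a2 gives a strictly higher payoff than a1 against every column: 4 > 0, 8 > -8, 6 > -11.
So a1 is strictly dominated and the row player never plays it.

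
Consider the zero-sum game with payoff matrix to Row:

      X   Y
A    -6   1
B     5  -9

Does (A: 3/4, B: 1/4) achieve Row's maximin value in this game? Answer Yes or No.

Against X this mix gives (3/4)·(-6) + (1/4)·5 = -13/4.
Against Y this mix gives (3/4)·1 + (1/4)·(-9) = -3/2.
Column will play X, holding Row to -13/4. Shifting weight toward the row that does better against X would raise this floor (the equalizing mix achieves -7/3 against both X and Y), so the proposed strategy is not optimal.

No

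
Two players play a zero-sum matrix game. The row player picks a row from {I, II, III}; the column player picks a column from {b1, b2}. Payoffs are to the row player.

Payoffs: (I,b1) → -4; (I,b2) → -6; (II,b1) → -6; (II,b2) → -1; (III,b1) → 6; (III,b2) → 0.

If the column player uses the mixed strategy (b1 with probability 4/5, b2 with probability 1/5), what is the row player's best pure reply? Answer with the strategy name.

III

Expected payoff of I: (4/5)·(-4) + (1/5)·(-6) = -22/5.
Expected payoff of II: (4/5)·(-6) + (1/5)·(-1) = -5.
Expected payoff of III: (4/5)·6 + (1/5)·0 = 24/5.
The largest is 24/5, so the row player's best response is III.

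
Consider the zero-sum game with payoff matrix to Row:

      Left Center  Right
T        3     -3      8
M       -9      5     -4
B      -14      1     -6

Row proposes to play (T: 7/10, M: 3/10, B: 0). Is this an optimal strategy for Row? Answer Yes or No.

Against Left this mix gives (7/10)·3 + (3/10)·(-9) = -3/5.
Against Center this mix gives (7/10)·(-3) + (3/10)·5 = -3/5.
Against Right this mix gives (7/10)·8 + (3/10)·(-4) = 22/5.
All of Column's active replies (Left, Center) yield -3/5, and no column does worse for Row. The mix makes Column indifferent and guarantees -3/5, so it is optimal.

Yes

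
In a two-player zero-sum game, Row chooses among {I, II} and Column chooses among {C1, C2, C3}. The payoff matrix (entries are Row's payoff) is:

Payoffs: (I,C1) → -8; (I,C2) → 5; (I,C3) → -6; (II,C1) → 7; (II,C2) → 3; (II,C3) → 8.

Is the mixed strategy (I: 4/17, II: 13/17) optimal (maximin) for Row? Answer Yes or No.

Against C1 this mix gives (4/17)·(-8) + (13/17)·7 = 59/17.
Against C2 this mix gives (4/17)·5 + (13/17)·3 = 59/17.
Against C3 this mix gives (4/17)·(-6) + (13/17)·8 = 80/17.
All of Column's active replies (C1, C2) yield 59/17, and no column does worse for Row. The mix makes Column indifferent and guarantees 59/17, so it is optimal.

Yes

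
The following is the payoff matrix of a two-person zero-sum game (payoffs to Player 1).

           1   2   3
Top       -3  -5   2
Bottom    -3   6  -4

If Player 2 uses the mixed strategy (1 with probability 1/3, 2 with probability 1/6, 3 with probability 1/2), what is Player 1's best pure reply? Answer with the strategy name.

Top

Expected payoff of Top: (1/3)·(-3) + (1/6)·(-5) + (1/2)·2 = -5/6.
Expected payoff of Bottom: (1/3)·(-3) + (1/6)·6 + (1/2)·(-4) = -2.
The largest is -5/6, so Player 1's best response is Top.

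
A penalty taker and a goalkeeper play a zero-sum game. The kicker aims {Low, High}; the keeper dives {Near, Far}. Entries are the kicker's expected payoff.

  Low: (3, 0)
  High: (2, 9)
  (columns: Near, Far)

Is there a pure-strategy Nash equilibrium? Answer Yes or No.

No

Row minima: Low → 0, High → 2; maximin = 2.
Column maxima: Near → 3, Far → 9; minimax = 3.
2 ≠ 3, so no pure-strategy equilibrium exists.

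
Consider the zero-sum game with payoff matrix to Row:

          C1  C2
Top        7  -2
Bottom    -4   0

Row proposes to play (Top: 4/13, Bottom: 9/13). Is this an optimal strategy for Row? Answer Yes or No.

Yes

Against C1 this mix gives (4/13)·7 + (9/13)·(-4) = -8/13.
Against C2 this mix gives (4/13)·(-2) + (9/13)·0 = -8/13.
All of Column's active replies (C1, C2) yield -8/13, and no column does worse for Row. The mix makes Column indifferent and guarantees -8/13, so it is optimal.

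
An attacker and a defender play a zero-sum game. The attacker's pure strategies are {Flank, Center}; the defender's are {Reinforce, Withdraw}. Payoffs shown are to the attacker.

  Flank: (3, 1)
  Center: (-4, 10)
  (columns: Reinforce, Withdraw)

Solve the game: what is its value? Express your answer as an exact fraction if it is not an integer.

17/8

Row minima: Flank → 1, Center → -4; maximin = 1.
Column maxima: Reinforce → 3, Withdraw → 10; minimax = 3.
1 ≠ 3, so there is no saddle point; optimal play is mixed.
Let the attacker play Flank with probability p. Expected payoff against Reinforce: 3p + (-4)(1−p) = 7p − 4; against Withdraw: 1p + 10(1−p) = −9p + 10.
Setting these equal: 7p − 4 = −9p + 10 ⇒ 16p = 14 ⇒ p = 7/8, and the value is (7)·(7/8) − 4 = 17/8.
For the defender: with q = P(Reinforce), equating Flank's and Center's payoffs gives 2q + 1 = −14q + 10 ⇒ q = 9/16.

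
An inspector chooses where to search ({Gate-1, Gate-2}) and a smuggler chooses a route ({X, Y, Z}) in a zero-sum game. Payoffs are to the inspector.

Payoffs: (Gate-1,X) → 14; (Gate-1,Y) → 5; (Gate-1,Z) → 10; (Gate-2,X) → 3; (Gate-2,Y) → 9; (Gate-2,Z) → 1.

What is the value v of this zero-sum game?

Row minima: Gate-1 → 5, Gate-2 → 1; maximin = 5.
Column maxima: X → 14, Y → 9, Z → 10; minimax = 9.
5 ≠ 9, so there is no saddle point; optimal play is mixed.
X is strictly dominated by Z (it gives the inspector strictly more in every row), so the smuggler never plays it.
On the remaining 2×2 (Gate-1, Gate-2 vs Y, Z):
Let the inspector play Gate-1 with probability p. Expected payoff against Y: 5p + 9(1−p) = −4p + 9; against Z: 10p + 1(1−p) = 9p + 1.
Setting these equal: −4p + 9 = 9p + 1 ⇒ −13p = -8 ⇒ p = 8/13, and the value is (-4)·(8/13) + 9 = 85/13.
For the smuggler: with q = P(Y), equating Gate-1's and Gate-2's payoffs gives −5q + 10 = 8q + 1 ⇒ q = 9/13.

85/13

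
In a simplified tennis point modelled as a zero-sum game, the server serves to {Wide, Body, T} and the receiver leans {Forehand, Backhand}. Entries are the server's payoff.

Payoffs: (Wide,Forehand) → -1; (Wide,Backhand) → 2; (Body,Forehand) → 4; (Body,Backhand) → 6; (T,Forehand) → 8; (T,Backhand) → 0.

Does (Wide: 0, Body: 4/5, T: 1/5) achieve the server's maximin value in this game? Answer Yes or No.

Yes

Against Forehand this mix gives (4/5)·4 + (1/5)·8 = 24/5.
Against Backhand this mix gives (4/5)·6 + (1/5)·0 = 24/5.
All of the receiver's active replies (Forehand, Backhand) yield 24/5, and no column does worse for the server. The mix makes the receiver indifferent and guarantees 24/5, so it is optimal.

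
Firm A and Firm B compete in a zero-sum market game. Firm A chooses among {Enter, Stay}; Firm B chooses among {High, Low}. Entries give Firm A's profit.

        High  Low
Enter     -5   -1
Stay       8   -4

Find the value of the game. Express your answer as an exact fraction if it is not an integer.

-7/4

Row minima: Enter → -5, Stay → -4; maximin = -4.
Column maxima: High → 8, Low → -1; minimax = -1.
-4 ≠ -1, so there is no saddle point; optimal play is mixed.
Let Firm A play Enter with probability p. Expected payoff against High: (-5)p + 8(1−p) = −13p + 8; against Low: (-1)p + (-4)(1−p) = 3p − 4.
Setting these equal: −13p + 8 = 3p − 4 ⇒ −16p = -12 ⇒ p = 3/4, and the value is (-13)·(3/4) + 8 = -7/4.
For Firm B: with q = P(High), equating Enter's and Stay's payoffs gives −4q − 1 = 12q − 4 ⇒ q = 3/16.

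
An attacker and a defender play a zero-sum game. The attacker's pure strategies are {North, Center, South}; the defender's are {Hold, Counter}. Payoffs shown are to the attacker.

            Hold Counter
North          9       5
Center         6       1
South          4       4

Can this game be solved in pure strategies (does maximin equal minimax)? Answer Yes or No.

Yes

Row minima: North → 5, Center → 1, South → 4; maximin = 5.
Column maxima: Hold → 9, Counter → 5; minimax = 5.
maximin = minimax = 5, so a saddle point exists.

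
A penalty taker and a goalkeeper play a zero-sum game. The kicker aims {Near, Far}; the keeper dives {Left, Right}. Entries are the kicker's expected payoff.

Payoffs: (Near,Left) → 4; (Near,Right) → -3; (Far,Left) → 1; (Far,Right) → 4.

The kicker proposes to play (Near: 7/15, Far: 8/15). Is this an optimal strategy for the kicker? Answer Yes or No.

No

Against Left this mix gives (7/15)·4 + (8/15)·1 = 12/5.
Against Right this mix gives (7/15)·(-3) + (8/15)·4 = 11/15.
The keeper will play Right, holding the kicker to 11/15. Shifting weight toward the row that does better against Right would raise this floor (the equalizing mix achieves 19/10 against both Right and Left), so the proposed strategy is not optimal.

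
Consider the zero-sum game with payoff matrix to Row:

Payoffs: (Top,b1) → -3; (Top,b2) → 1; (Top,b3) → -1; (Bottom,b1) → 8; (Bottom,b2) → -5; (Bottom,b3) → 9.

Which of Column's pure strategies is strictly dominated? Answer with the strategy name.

b1 holds Row's payoff strictly below b3 in every row: -3 < -1, 8 < 9.
So b3 is strictly dominated for Column.

b3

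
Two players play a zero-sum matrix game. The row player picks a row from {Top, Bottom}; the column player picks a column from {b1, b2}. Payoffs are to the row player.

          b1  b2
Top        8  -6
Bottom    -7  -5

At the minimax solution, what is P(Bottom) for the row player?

7/8

Row minima: Top → -6, Bottom → -7; maximin = -6.
Column maxima: b1 → 8, b2 → -5; minimax = -5.
-6 ≠ -5, so there is no saddle point; optimal play is mixed.
Let the row player play Top with probability p. Expected payoff against b1: 8p + (-7)(1−p) = 15p − 7; against b2: (-6)p + (-5)(1−p) = −p − 5.
Setting these equal: 15p − 7 = −p − 5 ⇒ 16p = 2 ⇒ p = 1/8, and the value is (15)·(1/8) − 7 = -41/8.
For the column player: with q = P(b1), equating Top's and Bottom's payoffs gives 14q − 6 = −2q − 5 ⇒ q = 1/16.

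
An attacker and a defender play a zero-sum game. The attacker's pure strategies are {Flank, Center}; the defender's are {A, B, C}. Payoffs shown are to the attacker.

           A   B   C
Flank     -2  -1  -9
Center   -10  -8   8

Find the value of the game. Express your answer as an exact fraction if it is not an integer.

Row minima: Flank → -9, Center → -10; maximin = -9.
Column maxima: A → -2, B → -1, C → 8; minimax = -2.
-9 ≠ -2, so there is no saddle point; optimal play is mixed.
B is strictly dominated by A (it gives the attacker strictly more in every row), so the defender never plays it.
On the remaining 2×2 (Flank, Center vs A, C):
Let the attacker play Flank with probability p. Expected payoff against A: (-2)p + (-10)(1−p) = 8p − 10; against C: (-9)p + 8(1−p) = −17p + 8.
Setting these equal: 8p − 10 = −17p + 8 ⇒ 25p = 18 ⇒ p = 18/25, and the value is (8)·(18/25) − 10 = -106/25.
For the defender: with q = P(A), equating Flank's and Center's payoffs gives 7q − 9 = −18q + 8 ⇒ q = 17/25.

-106/25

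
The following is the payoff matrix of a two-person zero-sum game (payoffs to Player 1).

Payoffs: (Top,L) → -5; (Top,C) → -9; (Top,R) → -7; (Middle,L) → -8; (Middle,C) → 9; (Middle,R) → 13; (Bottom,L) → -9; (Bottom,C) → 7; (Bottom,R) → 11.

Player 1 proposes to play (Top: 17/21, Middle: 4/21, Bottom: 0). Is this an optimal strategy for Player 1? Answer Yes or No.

Yes

Against L this mix gives (17/21)·(-5) + (4/21)·(-8) = -39/7.
Against C this mix gives (17/21)·(-9) + (4/21)·9 = -39/7.
Against R this mix gives (17/21)·(-7) + (4/21)·13 = -67/21.
All of Player 2's active replies (L, C) yield -39/7, and no column does worse for Player 1. The mix makes Player 2 indifferent and guarantees -39/7, so it is optimal.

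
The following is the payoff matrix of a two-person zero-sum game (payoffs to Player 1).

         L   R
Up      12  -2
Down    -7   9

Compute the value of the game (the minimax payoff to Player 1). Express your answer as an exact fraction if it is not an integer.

47/15

Row minima: Up → -2, Down → -7; maximin = -2.
Column maxima: L → 12, R → 9; minimax = 9.
-2 ≠ 9, so there is no saddle point; optimal play is mixed.
Let Player 1 play Up with probability p. Expected payoff against L: 12p + (-7)(1−p) = 19p − 7; against R: (-2)p + 9(1−p) = −11p + 9.
Setting these equal: 19p − 7 = −11p + 9 ⇒ 30p = 16 ⇒ p = 8/15, and the value is (19)·(8/15) − 7 = 47/15.
For Player 2: with q = P(L), equating Up's and Down's payoffs gives 14q − 2 = −16q + 9 ⇒ q = 11/30.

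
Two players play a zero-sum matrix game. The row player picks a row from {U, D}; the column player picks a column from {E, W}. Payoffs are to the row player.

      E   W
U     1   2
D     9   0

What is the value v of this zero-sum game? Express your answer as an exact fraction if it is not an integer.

9/5

Row minima: U → 1, D → 0; maximin = 1.
Column maxima: E → 9, W → 2; minimax = 2.
1 ≠ 2, so there is no saddle point; optimal play is mixed.
Let the row player play U with probability p. Expected payoff against E: 1p + 9(1−p) = −8p + 9; against W: 2p + 0(1−p) = 2p.
Setting these equal: −8p + 9 = 2p ⇒ −10p = -9 ⇒ p = 9/10, and the value is (-8)·(9/10) + 9 = 9/5.
For the column player: with q = P(E), equating U's and D's payoffs gives −q + 2 = 9q ⇒ q = 1/5.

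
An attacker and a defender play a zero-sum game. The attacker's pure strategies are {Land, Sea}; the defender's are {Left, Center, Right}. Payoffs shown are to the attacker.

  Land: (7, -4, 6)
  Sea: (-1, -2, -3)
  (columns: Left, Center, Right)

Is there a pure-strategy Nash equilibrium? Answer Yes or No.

No

Row minima: Land → -4, Sea → -3; maximin = -3.
Column maxima: Left → 7, Center → -2, Right → 6; minimax = -2.
-3 ≠ -2, so no pure-strategy equilibrium exists.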